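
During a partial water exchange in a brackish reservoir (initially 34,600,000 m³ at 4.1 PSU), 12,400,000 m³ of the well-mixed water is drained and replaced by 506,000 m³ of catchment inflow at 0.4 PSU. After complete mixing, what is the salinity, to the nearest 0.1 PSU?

4.0 PSU

Remaining after removal: 22,200,000 m³ at 4.1 PSU (salt = 91,020,000)
After addition: salt = 91,020,000 + 506,000×0.4 = 91,222,400; volume = 22,706,000 m³
S = 91,222,400 / 22,706,000 = 4.0175 PSU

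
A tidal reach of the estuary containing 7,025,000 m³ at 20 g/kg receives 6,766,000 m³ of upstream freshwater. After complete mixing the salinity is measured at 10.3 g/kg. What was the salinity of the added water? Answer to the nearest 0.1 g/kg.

Salt balance: 7,025,000×20 + 6,766,000×S = 13,791,000×10.3
140,500,000 + 6,766,000·S = 142,047,300
S = (142,047,300 − 140,500,000) / 6,766,000 = 0.2287 g/kg

0.2 g/kg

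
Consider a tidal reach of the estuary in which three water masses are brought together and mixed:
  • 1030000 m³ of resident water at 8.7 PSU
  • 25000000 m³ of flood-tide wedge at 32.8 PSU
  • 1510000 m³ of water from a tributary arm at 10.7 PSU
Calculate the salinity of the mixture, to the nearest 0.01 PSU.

Conserving salt mass:
salt = 1,030,000×8.7 + 25,000,000×32.8 + 1,510,000×10.7 = 8,961,000 + 820,000,000 + 16,157,000 = 845,118,000
volume = 1,030,000 + 25,000,000 + 1,510,000 = 27,540,000 m³
S = 845,118,000 / 27,540,000 = 30.6869 PSU

30.69 PSU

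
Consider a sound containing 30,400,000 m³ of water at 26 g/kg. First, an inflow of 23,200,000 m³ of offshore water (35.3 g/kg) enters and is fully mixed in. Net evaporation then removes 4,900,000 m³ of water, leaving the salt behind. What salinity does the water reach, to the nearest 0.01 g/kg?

After mixing: salt = 30,400,000×26 + 23,200,000×35.3 = 1,609,360,000; volume = 53,600,000 m³
After evaporation: salt unchanged = 1,609,360,000; volume = 53,600,000 − 4,900,000 = 48,700,000 m³
S = 1,609,360,000 / 48,700,000 = 33.0464 g/kg

33.05 g/kg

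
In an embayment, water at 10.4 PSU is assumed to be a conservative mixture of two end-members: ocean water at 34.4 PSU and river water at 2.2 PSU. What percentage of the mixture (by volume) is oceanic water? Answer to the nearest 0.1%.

25.5%

Let g be the oceanic fraction. Salt balance per unit volume:
g×34.4 + (1−g)×2.2 = 10.4
g = (10.4 − 2.2) / (34.4 − 2.2) = 8.2/32.2 = 0.2547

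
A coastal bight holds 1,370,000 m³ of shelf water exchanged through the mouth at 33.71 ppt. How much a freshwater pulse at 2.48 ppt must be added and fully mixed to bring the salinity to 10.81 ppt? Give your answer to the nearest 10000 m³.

Salt balance: 1,370,000×33.71 + V×2.48 = (1,370,000+V)×10.81
46,182,700 + 2.48V = 14,809,700 + 10.81V
31,373,000 = 8.33V
V = 3,766,266.51 m³

3770000 m³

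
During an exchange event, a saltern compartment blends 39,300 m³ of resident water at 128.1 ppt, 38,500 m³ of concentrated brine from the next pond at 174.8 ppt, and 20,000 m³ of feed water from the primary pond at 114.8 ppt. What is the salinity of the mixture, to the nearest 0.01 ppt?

143.76 ppt

By conservation of dissolved salt,
salt = 39,300×128.1 + 38,500×174.8 + 20,000×114.8 = 5,034,330 + 6,729,800 + 2,296,000 = 14,060,130
volume = 39,300 + 38,500 + 20,000 = 97,800 m³
S = 14,060,130 / 97,800 = 143.7641 ppt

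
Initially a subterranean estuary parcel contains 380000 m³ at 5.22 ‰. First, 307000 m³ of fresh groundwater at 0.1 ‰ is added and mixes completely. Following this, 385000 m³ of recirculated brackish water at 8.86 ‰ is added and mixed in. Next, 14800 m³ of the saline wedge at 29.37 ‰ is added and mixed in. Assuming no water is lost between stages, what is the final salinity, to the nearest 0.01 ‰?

5.39 ‰

Salt balance:
Initial salt = 380,000×5.22 = 1,983,600
After stage 1: salt = 1,983,600 + 307,000×0.1 = 2,014,300; volume = 687,000 m³; S = 2.932 ‰
After stage 2: salt = 2,014,300 + 385,000×8.86 = 5,425,400; volume = 1,072,000 m³; S = 5.061 ‰
After stage 3: salt = 5,425,400 + 14,800×29.37 = 5,860,076; volume = 1,086,800 m³
S = 5,860,076 / 1,086,800 = 5.392 ‰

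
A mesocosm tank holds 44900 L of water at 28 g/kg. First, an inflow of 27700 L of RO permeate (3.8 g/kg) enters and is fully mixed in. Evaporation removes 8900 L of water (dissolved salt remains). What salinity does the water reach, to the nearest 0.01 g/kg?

After mixing: salt = 44,900×28 + 27,700×3.8 = 1,362,460; volume = 72,600 L
After evaporation: salt unchanged = 1,362,460; volume = 72,600 − 8,900 = 63,700 L
S = 1,362,460 / 63,700 = 21.3887 g/kg

21.39 g/kg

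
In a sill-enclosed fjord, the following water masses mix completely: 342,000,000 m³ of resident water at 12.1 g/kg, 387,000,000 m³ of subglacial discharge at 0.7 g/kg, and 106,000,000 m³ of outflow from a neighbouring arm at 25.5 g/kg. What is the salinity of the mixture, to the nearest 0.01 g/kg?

Weighted by volume,
salt = 342,000,000×12.1 + 387,000,000×0.7 + 106,000,000×25.5 = 4,138,200,000 + 270,900,000 + 2,703,000,000 = 7,112,100,000
volume = 342,000,000 + 387,000,000 + 106,000,000 = 835,000,000 m³
S = 7,112,100,000 / 835,000,000 = 8.5175 g/kg

8.52 g/kg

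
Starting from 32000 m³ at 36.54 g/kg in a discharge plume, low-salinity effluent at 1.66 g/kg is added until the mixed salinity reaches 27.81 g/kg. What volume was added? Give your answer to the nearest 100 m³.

Salt balance: 32,000×36.54 + V×1.66 = (32,000+V)×27.81
1,169,280 + 1.66V = 889,920 + 27.81V
279,360 = 26.15V
V = 10,682.98 m³

10700 m³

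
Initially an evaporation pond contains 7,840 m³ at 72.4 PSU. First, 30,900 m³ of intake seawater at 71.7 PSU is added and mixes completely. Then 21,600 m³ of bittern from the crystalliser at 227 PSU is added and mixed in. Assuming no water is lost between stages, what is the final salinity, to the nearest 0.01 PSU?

Mass of salt is conserved:
Initial salt = 7,840×72.4 = 567,616
After stage 1: salt = 567,616 + 30,900×71.7 = 2,783,146; volume = 38,740 m³; S = 71.842 PSU
After stage 2: salt = 2,783,146 + 21,600×227 = 7,686,346; volume = 60,340 m³
S = 7,686,346 / 60,340 = 127.3839 PSU

127.38 PSU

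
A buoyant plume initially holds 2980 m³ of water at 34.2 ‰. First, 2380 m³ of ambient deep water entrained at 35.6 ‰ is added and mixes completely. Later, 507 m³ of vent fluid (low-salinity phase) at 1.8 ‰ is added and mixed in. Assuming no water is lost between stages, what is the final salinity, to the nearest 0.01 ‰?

Weighted by volume,
Initial salt = 2,980×34.2 = 101,916
After stage 1: salt = 101,916 + 2,380×35.6 = 186,644; volume = 5,360 m³; S = 34.822 ‰
After stage 2: salt = 186,644 + 507×1.8 = 187,556.6; volume = 5,867 m³
S = 187,556.6 / 5,867 = 31.9681 ‰

31.97 ‰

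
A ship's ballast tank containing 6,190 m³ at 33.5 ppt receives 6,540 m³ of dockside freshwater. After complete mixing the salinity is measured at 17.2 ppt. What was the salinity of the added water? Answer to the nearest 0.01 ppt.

1.77 ppt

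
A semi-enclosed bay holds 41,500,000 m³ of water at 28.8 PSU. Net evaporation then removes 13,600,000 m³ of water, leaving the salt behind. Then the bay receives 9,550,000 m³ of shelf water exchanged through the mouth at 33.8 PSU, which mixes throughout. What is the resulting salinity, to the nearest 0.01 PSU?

40.53 PSU

After evaporation: salt = 41,500,000×28.8 = 1,195,200,000; volume = 41,500,000 − 13,600,000 = 27,900,000 m³
After mixing: salt = 1,195,200,000 + 9,550,000×33.8 = 1,517,990,000; volume = 27,900,000 + 9,550,000 = 37,450,000 m³
S = 1,517,990,000 / 37,450,000 = 40.5338 PSU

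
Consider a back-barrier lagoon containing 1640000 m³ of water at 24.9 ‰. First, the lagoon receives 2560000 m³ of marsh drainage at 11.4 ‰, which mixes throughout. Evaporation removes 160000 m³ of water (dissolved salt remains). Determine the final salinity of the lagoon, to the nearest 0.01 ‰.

After mixing: salt = 1,640,000×24.9 + 2,560,000×11.4 = 70,020,000; volume = 4,200,000 m³
After evaporation: salt unchanged = 70,020,000; volume = 4,200,000 − 160,000 = 4,040,000 m³
S = 70,020,000 / 4,040,000 = 17.3317 ‰

17.33 ‰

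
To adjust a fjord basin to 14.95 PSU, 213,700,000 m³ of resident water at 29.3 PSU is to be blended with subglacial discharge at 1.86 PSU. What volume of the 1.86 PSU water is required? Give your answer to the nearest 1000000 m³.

Salt balance: 213,700,000×29.3 + V×1.86 = (213,700,000+V)×14.95
6,261,410,000 + 1.86V = 3,194,815,000 + 14.95V
3,066,595,000 = 13.09V
V = 234,270,053.48 m³

234000000 m³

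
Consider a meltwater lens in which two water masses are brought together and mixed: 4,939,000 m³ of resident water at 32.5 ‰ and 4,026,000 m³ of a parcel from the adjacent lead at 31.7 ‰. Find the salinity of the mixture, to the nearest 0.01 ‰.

Weighted by volume,
salt = 4,939,000×32.5 + 4,026,000×31.7 = 160,517,500 + 127,624,200 = 288,141,700
volume = 4,939,000 + 4,026,000 = 8,965,000 m³
S = 288,141,700 / 8,965,000 = 32.1407 ‰

32.14 ‰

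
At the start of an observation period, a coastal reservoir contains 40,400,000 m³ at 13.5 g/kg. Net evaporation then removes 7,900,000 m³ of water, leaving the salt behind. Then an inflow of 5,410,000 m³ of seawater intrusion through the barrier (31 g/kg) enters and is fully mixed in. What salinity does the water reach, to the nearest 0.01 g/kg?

After evaporation: salt = 40,400,000×13.5 = 545,400,000; volume = 40,400,000 − 7,900,000 = 32,500,000 m³
After mixing: salt = 545,400,000 + 5,410,000×31 = 713,110,000; volume = 32,500,000 + 5,410,000 = 37,910,000 m³
S = 713,110,000 / 37,910,000 = 18.8106 g/kg

18.81 g/kg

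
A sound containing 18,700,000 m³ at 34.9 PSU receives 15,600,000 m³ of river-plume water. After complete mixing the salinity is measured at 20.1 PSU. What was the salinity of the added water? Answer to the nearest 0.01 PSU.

Salt balance: 18,700,000×34.9 + 15,600,000×S = 34,300,000×20.1
652,630,000 + 15,600,000·S = 689,430,000
S = (689,430,000 − 652,630,000) / 15,600,000 = 2.359 PSU

2.36 PSU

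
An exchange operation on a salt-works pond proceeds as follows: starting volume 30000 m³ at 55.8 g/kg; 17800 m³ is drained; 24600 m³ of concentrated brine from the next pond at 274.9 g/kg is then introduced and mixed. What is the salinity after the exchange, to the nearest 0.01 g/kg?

Remaining after removal: 12,200 m³ at 55.8 g/kg (salt = 680,760)
After addition: salt = 680,760 + 24,600×274.9 = 7,443,300; volume = 36,800 m³
S = 7,443,300 / 36,800 = 202.2636 g/kg

202.26 g/kg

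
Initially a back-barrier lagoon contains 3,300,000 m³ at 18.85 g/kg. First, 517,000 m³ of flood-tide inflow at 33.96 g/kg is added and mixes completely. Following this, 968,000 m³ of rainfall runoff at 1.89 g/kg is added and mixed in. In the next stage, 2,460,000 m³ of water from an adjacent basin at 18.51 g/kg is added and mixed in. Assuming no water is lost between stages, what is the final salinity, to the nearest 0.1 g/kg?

By conservation of dissolved salt,
Initial salt = 3,300,000×18.85 = 62,205,000
After stage 1: salt = 62,205,000 + 517,000×33.96 = 79,762,320; volume = 3,817,000 m³; S = 20.897 g/kg
After stage 2: salt = 79,762,320 + 968,000×1.89 = 81,591,840; volume = 4,785,000 m³; S = 17.052 g/kg
After stage 3: salt = 81,591,840 + 2,460,000×18.51 = 127,126,440; volume = 7,245,000 m³
S = 127,126,440 / 7,245,000 = 17.5468 g/kg

17.5 g/kg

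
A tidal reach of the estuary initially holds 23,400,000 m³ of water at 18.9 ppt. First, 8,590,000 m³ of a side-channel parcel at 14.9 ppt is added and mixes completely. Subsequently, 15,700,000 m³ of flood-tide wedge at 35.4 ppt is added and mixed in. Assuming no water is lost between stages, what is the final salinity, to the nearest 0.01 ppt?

23.61 ppt

Total salt / total volume:
Initial salt = 23,400,000×18.9 = 442,260,000
After stage 1: salt = 442,260,000 + 8,590,000×14.9 = 570,251,000; volume = 31,990,000 m³; S = 17.826 ppt
After stage 2: salt = 570,251,000 + 15,700,000×35.4 = 1,126,031,000; volume = 47,690,000 m³
S = 1,126,031,000 / 47,690,000 = 23.6115 ppt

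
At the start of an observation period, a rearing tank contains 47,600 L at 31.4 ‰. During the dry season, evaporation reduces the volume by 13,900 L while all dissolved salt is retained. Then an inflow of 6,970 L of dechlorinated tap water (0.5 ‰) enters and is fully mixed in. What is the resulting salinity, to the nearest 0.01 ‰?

36.84 ‰

After evaporation: salt = 47,600×31.4 = 1,494,640; volume = 47,600 − 13,900 = 33,700 L
After mixing: salt = 1,494,640 + 6,970×0.5 = 1,498,125; volume = 33,700 + 6,970 = 40,670 L
S = 1,498,125 / 40,670 = 36.8361 ‰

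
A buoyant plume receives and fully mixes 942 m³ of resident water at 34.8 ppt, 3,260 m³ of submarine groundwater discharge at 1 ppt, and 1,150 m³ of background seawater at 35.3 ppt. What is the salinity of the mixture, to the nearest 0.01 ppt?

14.32 ppt

Conserving salt mass:
salt = 942×34.8 + 3,260×1 + 1,150×35.3 = 32,781.6 + 3,260 + 40,595 = 76,636.6
volume = 942 + 3,260 + 1,150 = 5,352 m³
S = 76,636.6 / 5,352 = 14.3192 ppt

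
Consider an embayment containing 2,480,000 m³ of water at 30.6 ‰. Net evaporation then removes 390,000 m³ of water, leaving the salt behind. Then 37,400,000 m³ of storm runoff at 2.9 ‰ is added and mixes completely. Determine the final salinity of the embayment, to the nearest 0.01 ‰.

After evaporation: salt = 2,480,000×30.6 = 75,888,000; volume = 2,480,000 − 390,000 = 2,090,000 m³
After mixing: salt = 75,888,000 + 37,400,000×2.9 = 184,348,000; volume = 2,090,000 + 37,400,000 = 39,490,000 m³
S = 184,348,000 / 39,490,000 = 4.6682 ‰

4.67 ‰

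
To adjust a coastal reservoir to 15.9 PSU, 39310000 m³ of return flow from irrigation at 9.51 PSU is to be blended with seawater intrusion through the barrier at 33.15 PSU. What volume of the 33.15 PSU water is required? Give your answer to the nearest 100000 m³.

14600000 m³

Salt balance: 39,310,000×9.51 + V×33.15 = (39,310,000+V)×15.9
373,838,100 + 33.15V = 625,029,000 + 15.9V
251,190,900 = 17.25V
V = 14,561,791.3 m³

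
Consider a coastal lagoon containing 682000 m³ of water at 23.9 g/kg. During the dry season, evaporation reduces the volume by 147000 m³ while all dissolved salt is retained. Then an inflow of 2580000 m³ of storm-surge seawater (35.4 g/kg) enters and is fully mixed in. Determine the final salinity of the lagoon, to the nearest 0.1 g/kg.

After evaporation: salt = 682,000×23.9 = 16,299,800; volume = 682,000 − 147,000 = 535,000 m³
After mixing: salt = 16,299,800 + 2,580,000×35.4 = 107,631,800; volume = 535,000 + 2,580,000 = 3,115,000 m³
S = 107,631,800 / 3,115,000 = 34.5527 g/kg

34.6 g/kg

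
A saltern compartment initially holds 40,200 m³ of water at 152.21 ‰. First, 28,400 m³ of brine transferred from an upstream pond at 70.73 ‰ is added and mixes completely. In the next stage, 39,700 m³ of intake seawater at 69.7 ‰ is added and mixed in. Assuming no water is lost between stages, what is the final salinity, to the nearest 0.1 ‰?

Conserving salt mass:
Initial salt = 40,200×152.21 = 6,118,842
After stage 1: salt = 6,118,842 + 28,400×70.73 = 8,127,574; volume = 68,600 m³; S = 118.478 ‰
After stage 2: salt = 8,127,574 + 39,700×69.7 = 10,894,664; volume = 108,300 m³
S = 10,894,664 / 108,300 = 100.5971 ‰

100.6 ‰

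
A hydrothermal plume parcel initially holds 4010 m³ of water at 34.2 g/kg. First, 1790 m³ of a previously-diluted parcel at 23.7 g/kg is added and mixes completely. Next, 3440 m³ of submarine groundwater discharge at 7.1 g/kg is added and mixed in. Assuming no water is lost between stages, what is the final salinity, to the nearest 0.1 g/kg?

22.1 g/kg

Mass of salt is conserved:
Initial salt = 4,010×34.2 = 137,142
After stage 1: salt = 137,142 + 1,790×23.7 = 179,565; volume = 5,800 m³; S = 30.959 g/kg
After stage 2: salt = 179,565 + 3,440×7.1 = 203,989; volume = 9,240 m³
S = 203,989 / 9,240 = 22.0767 g/kg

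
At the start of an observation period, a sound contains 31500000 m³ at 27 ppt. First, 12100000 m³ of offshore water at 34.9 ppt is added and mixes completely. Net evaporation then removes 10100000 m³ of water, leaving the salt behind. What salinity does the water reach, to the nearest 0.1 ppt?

After mixing: salt = 31,500,000×27 + 12,100,000×34.9 = 1,272,790,000; volume = 43,600,000 m³
After evaporation: salt unchanged = 1,272,790,000; volume = 43,600,000 − 10,100,000 = 33,500,000 m³
S = 1,272,790,000 / 33,500,000 = 37.9937 ppt

38.0 ppt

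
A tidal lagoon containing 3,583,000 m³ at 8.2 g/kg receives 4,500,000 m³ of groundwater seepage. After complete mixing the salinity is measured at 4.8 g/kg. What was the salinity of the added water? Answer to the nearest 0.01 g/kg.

2.09 g/kg

Salt balance: 3,583,000×8.2 + 4,500,000×S = 8,083,000×4.8
29,380,600 + 4,500,000·S = 38,798,400
S = (38,798,400 − 29,380,600) / 4,500,000 = 2.0928 g/kg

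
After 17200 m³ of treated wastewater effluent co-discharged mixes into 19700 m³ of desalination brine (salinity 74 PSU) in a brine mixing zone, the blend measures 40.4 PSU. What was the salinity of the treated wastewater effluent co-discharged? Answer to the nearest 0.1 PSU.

1.9 PSU

Salt balance: 19,700×74 + 17,200×S = 36,900×40.4
1,457,800 + 17,200·S = 1,490,760
S = (1,490,760 − 1,457,800) / 17,200 = 1.9163 PSU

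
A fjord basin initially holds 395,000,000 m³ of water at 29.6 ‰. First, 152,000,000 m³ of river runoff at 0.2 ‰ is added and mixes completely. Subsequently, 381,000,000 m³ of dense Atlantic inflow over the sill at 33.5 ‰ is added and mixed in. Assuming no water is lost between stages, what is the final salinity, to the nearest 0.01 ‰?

Weighted by volume,
Initial salt = 395,000,000×29.6 = 11,692,000,000
After stage 1: salt = 11,692,000,000 + 152,000,000×0.2 = 11,722,400,000; volume = 547,000,000 m³; S = 21.43 ‰
After stage 2: salt = 11,722,400,000 + 381,000,000×33.5 = 24,485,900,000; volume = 928,000,000 m³
S = 24,485,900,000 / 928,000,000 = 26.3857 ‰

26.39 ‰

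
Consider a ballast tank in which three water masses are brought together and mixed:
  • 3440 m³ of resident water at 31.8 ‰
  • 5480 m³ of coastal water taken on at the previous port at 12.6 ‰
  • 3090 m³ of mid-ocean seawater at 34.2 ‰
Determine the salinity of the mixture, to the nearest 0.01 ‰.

Weighted by volume,
salt = 3,440×31.8 + 5,480×12.6 + 3,090×34.2 = 109,392 + 69,048 + 105,678 = 284,118
volume = 3,440 + 5,480 + 3,090 = 12,010 m³
S = 284,118 / 12,010 = 23.6568 ‰

23.66 ‰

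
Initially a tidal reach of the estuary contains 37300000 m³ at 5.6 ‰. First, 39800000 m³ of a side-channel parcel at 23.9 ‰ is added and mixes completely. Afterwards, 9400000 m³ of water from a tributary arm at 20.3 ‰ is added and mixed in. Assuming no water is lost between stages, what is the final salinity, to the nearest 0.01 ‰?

15.62 ‰

Salt balance:
Initial salt = 37,300,000×5.6 = 208,880,000
After stage 1: salt = 208,880,000 + 39,800,000×23.9 = 1,160,100,000; volume = 77,100,000 m³; S = 15.047 ‰
After stage 2: salt = 1,160,100,000 + 9,400,000×20.3 = 1,350,920,000; volume = 86,500,000 m³
S = 1,350,920,000 / 86,500,000 = 15.6176 ‰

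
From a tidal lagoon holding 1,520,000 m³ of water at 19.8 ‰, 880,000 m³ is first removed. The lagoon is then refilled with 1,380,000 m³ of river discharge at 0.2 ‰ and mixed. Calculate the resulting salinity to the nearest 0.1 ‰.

6.4 ‰

Remaining after removal: 640,000 m³ at 19.8 ‰ (salt = 12,672,000)
After addition: salt = 12,672,000 + 1,380,000×0.2 = 12,948,000; volume = 2,020,000 m³
S = 12,948,000 / 2,020,000 = 6.4099 ‰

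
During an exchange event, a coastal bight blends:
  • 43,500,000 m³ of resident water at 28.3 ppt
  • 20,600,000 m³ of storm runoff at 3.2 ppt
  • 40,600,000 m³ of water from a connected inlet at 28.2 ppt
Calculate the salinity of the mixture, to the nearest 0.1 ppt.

23.3 ppt

By conservation of dissolved salt,
salt = 43,500,000×28.3 + 20,600,000×3.2 + 40,600,000×28.2 = 1,231,050,000 + 65,920,000 + 1,144,920,000 = 2,441,890,000
volume = 43,500,000 + 20,600,000 + 40,600,000 = 104,700,000 m³
S = 2,441,890,000 / 104,700,000 = 23.323 ppt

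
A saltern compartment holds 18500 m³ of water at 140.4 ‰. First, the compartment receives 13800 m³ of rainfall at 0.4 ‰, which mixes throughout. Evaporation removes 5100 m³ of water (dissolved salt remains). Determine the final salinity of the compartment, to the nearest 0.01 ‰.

After mixing: salt = 18,500×140.4 + 13,800×0.4 = 2,602,920; volume = 32,300 m³
After evaporation: salt unchanged = 2,602,920; volume = 32,300 − 5,100 = 27,200 m³
S = 2,602,920 / 27,200 = 95.6956 ‰

95.70 ‰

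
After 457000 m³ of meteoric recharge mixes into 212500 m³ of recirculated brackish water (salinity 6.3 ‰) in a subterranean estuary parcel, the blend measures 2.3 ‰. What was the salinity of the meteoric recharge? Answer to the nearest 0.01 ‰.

0.44 ‰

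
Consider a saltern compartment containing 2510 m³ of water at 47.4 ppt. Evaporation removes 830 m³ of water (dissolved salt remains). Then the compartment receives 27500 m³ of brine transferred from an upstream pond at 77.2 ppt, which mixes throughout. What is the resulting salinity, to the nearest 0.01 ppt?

After evaporation: salt = 2,510×47.4 = 118,974; volume = 2,510 − 830 = 1,680 m³
After mixing: salt = 118,974 + 27,500×77.2 = 2,241,974; volume = 1,680 + 27,500 = 29,180 m³
S = 2,241,974 / 29,180 = 76.8326 ppt

76.83 ppt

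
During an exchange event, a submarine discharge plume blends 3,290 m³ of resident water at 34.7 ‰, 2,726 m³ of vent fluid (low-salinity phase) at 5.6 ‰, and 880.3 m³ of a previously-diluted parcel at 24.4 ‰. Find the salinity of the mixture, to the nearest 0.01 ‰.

21.88 ‰

Weighted by volume,
salt = 3,290×34.7 + 2,726×5.6 + 880.3×24.4 = 114,163 + 15,265.6 + 21,479.32 = 150,907.92
volume = 3,290 + 2,726 + 880.3 = 6,896.3 m³
S = 150,907.92 / 6,896.3 = 21.8824 ‰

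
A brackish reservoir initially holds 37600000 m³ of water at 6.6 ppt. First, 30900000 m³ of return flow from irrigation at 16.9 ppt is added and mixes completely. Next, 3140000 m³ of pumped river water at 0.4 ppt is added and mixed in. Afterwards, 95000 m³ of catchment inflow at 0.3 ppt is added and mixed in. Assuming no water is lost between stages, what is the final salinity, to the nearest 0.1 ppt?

10.8 ppt

By conservation of dissolved salt,
Initial salt = 37,600,000×6.6 = 248,160,000
After stage 1: salt = 248,160,000 + 30,900,000×16.9 = 770,370,000; volume = 68,500,000 m³; S = 11.246 ppt
After stage 2: salt = 770,370,000 + 3,140,000×0.4 = 771,626,000; volume = 71,640,000 m³; S = 10.771 ppt
After stage 3: salt = 771,626,000 + 95,000×0.3 = 771,654,500; volume = 71,735,000 m³
S = 771,654,500 / 71,735,000 = 10.757 ppt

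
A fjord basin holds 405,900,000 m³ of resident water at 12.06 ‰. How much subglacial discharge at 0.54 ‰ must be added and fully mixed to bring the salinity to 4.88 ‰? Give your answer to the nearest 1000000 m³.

672000000 m³

Salt balance: 405,900,000×12.06 + V×0.54 = (405,900,000+V)×4.88
4,895,154,000 + 0.54V = 1,980,792,000 + 4.88V
2,914,362,000 = 4.34V
V = 671,511,981.57 m³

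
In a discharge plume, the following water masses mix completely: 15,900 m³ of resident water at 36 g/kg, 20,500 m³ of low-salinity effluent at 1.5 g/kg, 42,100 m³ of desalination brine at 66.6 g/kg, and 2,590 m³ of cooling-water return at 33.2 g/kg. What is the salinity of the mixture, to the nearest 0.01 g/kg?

43.08 g/kg

Salt balance:
salt = 15,900×36 + 20,500×1.5 + 42,100×66.6 + 2,590×33.2 = 572,400 + 30,750 + 2,803,860 + 85,988 = 3,492,998
volume = 15,900 + 20,500 + 42,100 + 2,590 = 81,090 m³
S = 3,492,998 / 81,090 = 43.0756 g/kg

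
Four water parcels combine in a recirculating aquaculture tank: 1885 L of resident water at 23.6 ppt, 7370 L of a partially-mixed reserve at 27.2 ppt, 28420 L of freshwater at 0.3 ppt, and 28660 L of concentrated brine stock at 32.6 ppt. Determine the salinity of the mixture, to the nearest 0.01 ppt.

17.91 ppt

Total salt / total volume:
salt = 1,885×23.6 + 7,370×27.2 + 28,420×0.3 + 28,660×32.6 = 44,486 + 200,464 + 8,526 + 934,316 = 1,187,792
volume = 1,885 + 7,370 + 28,420 + 28,660 = 66,335 L
S = 1,187,792 / 66,335 = 17.906 ppt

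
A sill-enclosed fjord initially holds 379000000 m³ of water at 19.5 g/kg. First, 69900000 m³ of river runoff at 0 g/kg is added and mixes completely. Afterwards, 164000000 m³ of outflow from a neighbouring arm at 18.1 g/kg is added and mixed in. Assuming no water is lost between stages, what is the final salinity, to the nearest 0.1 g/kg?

16.9 g/kg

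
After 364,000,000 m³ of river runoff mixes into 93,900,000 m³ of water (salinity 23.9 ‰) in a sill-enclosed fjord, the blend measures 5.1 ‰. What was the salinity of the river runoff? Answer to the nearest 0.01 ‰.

0.25 ‰

Salt balance: 93,900,000×23.9 + 364,000,000×S = 457,900,000×5.1
2,244,210,000 + 364,000,000·S = 2,335,290,000
S = (2,335,290,000 − 2,244,210,000) / 364,000,000 = 0.2502 ‰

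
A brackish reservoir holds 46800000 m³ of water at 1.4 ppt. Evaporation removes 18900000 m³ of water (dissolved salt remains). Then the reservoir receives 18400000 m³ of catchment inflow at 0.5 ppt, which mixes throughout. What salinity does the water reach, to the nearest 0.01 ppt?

1.61 ppt

After evaporation: salt = 46,800,000×1.4 = 65,520,000; volume = 46,800,000 − 18,900,000 = 27,900,000 m³
After mixing: salt = 65,520,000 + 18,400,000×0.5 = 74,720,000; volume = 27,900,000 + 18,400,000 = 46,300,000 m³
S = 74,720,000 / 46,300,000 = 1.6138 ppt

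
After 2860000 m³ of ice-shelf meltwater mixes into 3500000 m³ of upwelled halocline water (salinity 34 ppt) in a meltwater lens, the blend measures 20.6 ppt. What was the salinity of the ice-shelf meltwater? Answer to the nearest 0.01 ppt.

4.20 ppt

Salt balance: 3,500,000×34 + 2,860,000×S = 6,360,000×20.6
119,000,000 + 2,860,000·S = 131,016,000
S = (131,016,000 − 119,000,000) / 2,860,000 = 4.2014 ppt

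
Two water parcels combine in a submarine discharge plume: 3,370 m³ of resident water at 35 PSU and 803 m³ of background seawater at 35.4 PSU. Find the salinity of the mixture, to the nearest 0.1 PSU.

Weighted by volume,
salt = 3,370×35 + 803×35.4 = 117,950 + 28,426.2 = 146,376.2
volume = 3,370 + 803 = 4,173 m³
S = 146,376.2 / 4,173 = 35.077 PSU

35.1 PSU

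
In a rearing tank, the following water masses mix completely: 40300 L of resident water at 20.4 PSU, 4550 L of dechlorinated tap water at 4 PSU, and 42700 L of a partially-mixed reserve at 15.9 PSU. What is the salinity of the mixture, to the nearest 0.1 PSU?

Mass of salt is conserved:
salt = 40,300×20.4 + 4,550×4 + 42,700×15.9 = 822,120 + 18,200 + 678,930 = 1,519,250
volume = 40,300 + 4,550 + 42,700 = 87,550 L
S = 1,519,250 / 87,550 = 17.353 PSU

17.4 PSU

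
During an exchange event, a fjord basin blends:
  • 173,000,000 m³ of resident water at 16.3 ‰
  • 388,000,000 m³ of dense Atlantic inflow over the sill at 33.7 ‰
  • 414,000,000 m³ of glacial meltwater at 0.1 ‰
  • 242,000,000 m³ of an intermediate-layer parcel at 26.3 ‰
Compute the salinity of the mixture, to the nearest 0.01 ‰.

Total salt / total volume:
salt = 173,000,000×16.3 + 388,000,000×33.7 + 414,000,000×0.1 + 242,000,000×26.3 = 2,819,900,000 + 13,075,600,000 + 41,400,000 + 6,364,600,000 = 22,301,500,000
volume = 173,000,000 + 388,000,000 + 414,000,000 + 242,000,000 = 1,217,000,000 m³
S = 22,301,500,000 / 1,217,000,000 = 18.325 ‰

18.32 ‰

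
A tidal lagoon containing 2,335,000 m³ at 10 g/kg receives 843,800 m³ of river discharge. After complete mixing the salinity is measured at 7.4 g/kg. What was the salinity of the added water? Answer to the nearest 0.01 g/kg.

0.21 g/kg

Salt balance: 2,335,000×10 + 843,800×S = 3,178,800×7.4
23,350,000 + 843,800·S = 23,523,120
S = (23,523,120 − 23,350,000) / 843,800 = 0.2052 g/kg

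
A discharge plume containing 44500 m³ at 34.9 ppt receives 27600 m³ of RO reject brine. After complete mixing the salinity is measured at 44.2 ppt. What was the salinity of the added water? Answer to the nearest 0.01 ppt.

Salt balance: 44,500×34.9 + 27,600×S = 72,100×44.2
1,553,050 + 27,600·S = 3,186,820
S = (3,186,820 − 1,553,050) / 27,600 = 59.1946 ppt

59.19 ppt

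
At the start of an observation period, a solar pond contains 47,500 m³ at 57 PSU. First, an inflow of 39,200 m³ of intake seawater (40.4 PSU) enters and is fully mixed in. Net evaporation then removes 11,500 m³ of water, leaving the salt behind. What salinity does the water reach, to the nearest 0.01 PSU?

After mixing: salt = 47,500×57 + 39,200×40.4 = 4,291,180; volume = 86,700 m³
After evaporation: salt unchanged = 4,291,180; volume = 86,700 − 11,500 = 75,200 m³
S = 4,291,180 / 75,200 = 57.0636 PSU

57.06 PSU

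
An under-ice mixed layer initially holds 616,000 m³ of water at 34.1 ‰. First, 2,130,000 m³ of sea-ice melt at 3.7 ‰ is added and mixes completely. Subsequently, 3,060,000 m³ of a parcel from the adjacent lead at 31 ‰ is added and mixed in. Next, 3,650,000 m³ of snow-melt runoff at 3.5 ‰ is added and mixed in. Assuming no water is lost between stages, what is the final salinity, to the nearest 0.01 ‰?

14.44 ‰

Conserving salt mass:
Initial salt = 616,000×34.1 = 21,005,600
After stage 1: salt = 21,005,600 + 2,130,000×3.7 = 28,886,600; volume = 2,746,000 m³; S = 10.52 ‰
After stage 2: salt = 28,886,600 + 3,060,000×31 = 123,746,600; volume = 5,806,000 m³; S = 21.314 ‰
After stage 3: salt = 123,746,600 + 3,650,000×3.5 = 136,521,600; volume = 9,456,000 m³
S = 136,521,600 / 9,456,000 = 14.4376 ‰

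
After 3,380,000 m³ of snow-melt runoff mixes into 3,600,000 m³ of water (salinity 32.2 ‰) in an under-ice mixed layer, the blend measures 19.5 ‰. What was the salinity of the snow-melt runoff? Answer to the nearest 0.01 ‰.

Salt balance: 3,600,000×32.2 + 3,380,000×S = 6,980,000×19.5
115,920,000 + 3,380,000·S = 136,110,000
S = (136,110,000 − 115,920,000) / 3,380,000 = 5.9734 ‰

5.97 ‰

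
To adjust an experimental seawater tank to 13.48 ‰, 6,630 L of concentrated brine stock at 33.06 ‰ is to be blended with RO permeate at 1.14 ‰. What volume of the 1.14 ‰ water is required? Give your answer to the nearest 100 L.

10500 L

Salt balance: 6,630×33.06 + V×1.14 = (6,630+V)×13.48
219,187.8 + 1.14V = 89,372.4 + 13.48V
129,815.4 = 12.34V
V = 10,519.89 L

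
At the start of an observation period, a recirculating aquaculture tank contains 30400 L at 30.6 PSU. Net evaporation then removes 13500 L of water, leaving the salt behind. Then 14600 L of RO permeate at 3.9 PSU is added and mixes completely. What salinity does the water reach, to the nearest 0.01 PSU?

31.34 PSU

After evaporation: salt = 30,400×30.6 = 930,240; volume = 30,400 − 13,500 = 16,900 L
After mixing: salt = 930,240 + 14,600×3.9 = 987,180; volume = 16,900 + 14,600 = 31,500 L
S = 987,180 / 31,500 = 31.339 PSU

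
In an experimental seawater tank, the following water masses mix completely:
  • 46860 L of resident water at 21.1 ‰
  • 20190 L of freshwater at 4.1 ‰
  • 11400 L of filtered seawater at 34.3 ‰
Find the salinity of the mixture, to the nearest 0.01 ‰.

Conserving salt mass:
salt = 46,860×21.1 + 20,190×4.1 + 11,400×34.3 = 988,746 + 82,779 + 391,020 = 1,462,545
volume = 46,860 + 20,190 + 11,400 = 78,450 L
S = 1,462,545 / 78,450 = 18.643 ‰

18.64 ‰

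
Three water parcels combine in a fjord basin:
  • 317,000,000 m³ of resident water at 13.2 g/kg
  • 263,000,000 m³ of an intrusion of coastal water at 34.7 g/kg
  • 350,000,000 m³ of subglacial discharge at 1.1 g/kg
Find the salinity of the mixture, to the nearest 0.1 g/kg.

14.7 g/kg

Weighted by volume,
salt = 317,000,000×13.2 + 263,000,000×34.7 + 350,000,000×1.1 = 4,184,400,000 + 9,126,100,000 + 385,000,000 = 13,695,500,000
volume = 317,000,000 + 263,000,000 + 350,000,000 = 930,000,000 m³
S = 13,695,500,000 / 930,000,000 = 14.726 g/kg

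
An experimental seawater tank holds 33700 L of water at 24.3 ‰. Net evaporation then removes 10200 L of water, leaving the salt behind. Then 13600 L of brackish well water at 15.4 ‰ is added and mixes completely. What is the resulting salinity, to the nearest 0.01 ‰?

27.72 ‰

After evaporation: salt = 33,700×24.3 = 818,910; volume = 33,700 − 10,200 = 23,500 L
After mixing: salt = 818,910 + 13,600×15.4 = 1,028,350; volume = 23,500 + 13,600 = 37,100 L
S = 1,028,350 / 37,100 = 27.7183 ‰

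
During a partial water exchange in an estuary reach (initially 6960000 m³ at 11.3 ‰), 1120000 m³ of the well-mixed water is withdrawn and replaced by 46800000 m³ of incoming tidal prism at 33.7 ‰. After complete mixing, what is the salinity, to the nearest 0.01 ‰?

Remaining after removal: 5,840,000 m³ at 11.3 ‰ (salt = 65,992,000)
After addition: salt = 65,992,000 + 46,800,000×33.7 = 1,643,152,000; volume = 52,640,000 m³
S = 1,643,152,000 / 52,640,000 = 31.2149 ‰

31.21 ‰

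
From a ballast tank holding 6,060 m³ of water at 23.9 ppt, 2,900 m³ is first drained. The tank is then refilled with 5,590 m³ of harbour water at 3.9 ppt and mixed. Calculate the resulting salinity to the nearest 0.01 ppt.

11.12 ppt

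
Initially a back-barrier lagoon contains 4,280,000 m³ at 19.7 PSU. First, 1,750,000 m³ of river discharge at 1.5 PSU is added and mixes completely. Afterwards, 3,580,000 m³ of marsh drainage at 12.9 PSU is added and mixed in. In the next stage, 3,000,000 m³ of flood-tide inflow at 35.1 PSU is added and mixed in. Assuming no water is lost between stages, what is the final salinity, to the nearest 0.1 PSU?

18.9 PSU

Mass of salt is conserved:
Initial salt = 4,280,000×19.7 = 84,316,000
After stage 1: salt = 84,316,000 + 1,750,000×1.5 = 86,941,000; volume = 6,030,000 m³; S = 14.418 PSU
After stage 2: salt = 86,941,000 + 3,580,000×12.9 = 133,123,000; volume = 9,610,000 m³; S = 13.853 PSU
After stage 3: salt = 133,123,000 + 3,000,000×35.1 = 238,423,000; volume = 12,610,000 m³
S = 238,423,000 / 12,610,000 = 18.9075 PSU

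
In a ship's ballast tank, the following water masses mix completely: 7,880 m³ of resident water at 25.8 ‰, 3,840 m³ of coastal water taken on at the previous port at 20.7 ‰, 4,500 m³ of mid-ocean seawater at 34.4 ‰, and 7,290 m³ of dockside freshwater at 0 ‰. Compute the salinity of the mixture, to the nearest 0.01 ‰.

18.61 ‰

Weighted by volume,
salt = 7,880×25.8 + 3,840×20.7 + 4,500×34.4 + 7,290×0 = 203,304 + 79,488 + 154,800 + 0 = 437,592
volume = 7,880 + 3,840 + 4,500 + 7,290 = 23,510 m³
S = 437,592 / 23,510 = 18.613 ‰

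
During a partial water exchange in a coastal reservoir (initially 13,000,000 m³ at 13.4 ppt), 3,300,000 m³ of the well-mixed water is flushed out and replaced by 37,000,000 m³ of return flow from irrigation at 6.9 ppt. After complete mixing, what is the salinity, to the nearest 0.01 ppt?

8.25 ppt

Remaining after removal: 9,700,000 m³ at 13.4 ppt (salt = 129,980,000)
After addition: salt = 129,980,000 + 37,000,000×6.9 = 385,280,000; volume = 46,700,000 m³
S = 385,280,000 / 46,700,000 = 8.2501 ppt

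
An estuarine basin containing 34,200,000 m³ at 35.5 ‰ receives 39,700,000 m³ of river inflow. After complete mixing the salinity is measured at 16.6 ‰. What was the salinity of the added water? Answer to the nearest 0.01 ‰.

0.32 ‰

Salt balance: 34,200,000×35.5 + 39,700,000×S = 73,900,000×16.6
1,214,100,000 + 39,700,000·S = 1,226,740,000
S = (1,226,740,000 − 1,214,100,000) / 39,700,000 = 0.3184 ‰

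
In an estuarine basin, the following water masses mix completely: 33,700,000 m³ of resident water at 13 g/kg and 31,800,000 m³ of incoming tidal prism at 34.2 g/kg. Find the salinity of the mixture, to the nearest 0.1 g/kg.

23.3 g/kg

Mass of salt is conserved:
salt = 33,700,000×13 + 31,800,000×34.2 = 438,100,000 + 1,087,560,000 = 1,525,660,000
volume = 33,700,000 + 31,800,000 = 65,500,000 m³
S = 1,525,660,000 / 65,500,000 = 23.293 g/kg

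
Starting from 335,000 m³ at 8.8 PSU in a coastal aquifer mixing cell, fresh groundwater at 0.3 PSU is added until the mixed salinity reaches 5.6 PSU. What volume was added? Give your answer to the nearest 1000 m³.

202000 m³

Salt balance: 335,000×8.8 + V×0.3 = (335,000+V)×5.6
2,948,000 + 0.3V = 1,876,000 + 5.6V
1,072,000 = 5.3V
V = 202,264.15 m³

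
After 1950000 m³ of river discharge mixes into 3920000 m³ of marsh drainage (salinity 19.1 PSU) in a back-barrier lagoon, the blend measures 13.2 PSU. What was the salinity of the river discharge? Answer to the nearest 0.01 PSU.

Salt balance: 3,920,000×19.1 + 1,950,000×S = 5,870,000×13.2
74,872,000 + 1,950,000·S = 77,484,000
S = (77,484,000 − 74,872,000) / 1,950,000 = 1.3395 PSU

1.34 PSU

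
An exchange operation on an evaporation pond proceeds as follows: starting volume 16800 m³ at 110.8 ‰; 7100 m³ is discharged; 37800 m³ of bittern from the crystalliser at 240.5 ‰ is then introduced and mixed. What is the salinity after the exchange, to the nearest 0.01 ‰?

214.01 ‰

Remaining after removal: 9,700 m³ at 110.8 ‰ (salt = 1,074,760)
After addition: salt = 1,074,760 + 37,800×240.5 = 10,165,660; volume = 47,500 m³
S = 10,165,660 / 47,500 = 214.0139 ‰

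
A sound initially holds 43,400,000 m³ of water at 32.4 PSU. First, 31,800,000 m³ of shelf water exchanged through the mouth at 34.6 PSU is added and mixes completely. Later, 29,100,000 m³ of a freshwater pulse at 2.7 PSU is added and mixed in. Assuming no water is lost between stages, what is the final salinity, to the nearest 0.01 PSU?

Conserving salt mass:
Initial salt = 43,400,000×32.4 = 1,406,160,000
After stage 1: salt = 1,406,160,000 + 31,800,000×34.6 = 2,506,440,000; volume = 75,200,000 m³; S = 33.33 PSU
After stage 2: salt = 2,506,440,000 + 29,100,000×2.7 = 2,585,010,000; volume = 104,300,000 m³
S = 2,585,010,000 / 104,300,000 = 24.7844 PSU

24.78 PSU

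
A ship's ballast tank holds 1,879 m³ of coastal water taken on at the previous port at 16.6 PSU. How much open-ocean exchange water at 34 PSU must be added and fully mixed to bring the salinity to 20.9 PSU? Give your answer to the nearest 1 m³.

617 m³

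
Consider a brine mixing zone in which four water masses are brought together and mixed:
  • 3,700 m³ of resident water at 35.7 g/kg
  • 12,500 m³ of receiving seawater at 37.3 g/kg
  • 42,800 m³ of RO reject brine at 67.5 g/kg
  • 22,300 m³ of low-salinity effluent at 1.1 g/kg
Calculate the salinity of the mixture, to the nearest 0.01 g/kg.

43.20 g/kg

Weighted by volume,
salt = 3,700×35.7 + 12,500×37.3 + 42,800×67.5 + 22,300×1.1 = 132,090 + 466,250 + 2,889,000 + 24,530 = 3,511,870
volume = 3,700 + 12,500 + 42,800 + 22,300 = 81,300 m³
S = 3,511,870 / 81,300 = 43.1964 g/kg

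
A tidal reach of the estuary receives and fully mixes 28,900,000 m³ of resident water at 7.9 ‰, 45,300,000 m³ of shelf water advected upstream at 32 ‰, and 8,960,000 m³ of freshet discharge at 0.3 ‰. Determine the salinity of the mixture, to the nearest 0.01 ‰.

Total salt / total volume:
salt = 28,900,000×7.9 + 45,300,000×32 + 8,960,000×0.3 = 228,310,000 + 1,449,600,000 + 2,688,000 = 1,680,598,000
volume = 28,900,000 + 45,300,000 + 8,960,000 = 83,160,000 m³
S = 1,680,598,000 / 83,160,000 = 20.2092 ‰

20.21 ‰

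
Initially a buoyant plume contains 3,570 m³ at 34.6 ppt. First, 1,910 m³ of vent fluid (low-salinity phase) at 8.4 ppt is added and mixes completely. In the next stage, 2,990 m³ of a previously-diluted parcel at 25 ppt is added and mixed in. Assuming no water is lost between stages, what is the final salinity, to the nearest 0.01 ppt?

Total salt / total volume:
Initial salt = 3,570×34.6 = 123,522
After stage 1: salt = 123,522 + 1,910×8.4 = 139,566; volume = 5,480 m³; S = 25.468 ppt
After stage 2: salt = 139,566 + 2,990×25 = 214,316; volume = 8,470 m³
S = 214,316 / 8,470 = 25.303 ppt

25.30 ppt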